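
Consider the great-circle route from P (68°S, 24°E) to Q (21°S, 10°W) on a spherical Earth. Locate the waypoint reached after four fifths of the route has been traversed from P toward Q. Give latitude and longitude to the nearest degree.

≈ (31°S, 7°W)

Convert each endpoint to a unit vector on the sphere (x = cos φ cos λ, y = cos φ sin λ, z = sin φ).
The central angle between the endpoints is δ = arccos(p₁·p₂) ≈ 0.899 rad (51.5°).
Interpolate at f = 4/5 with slerp weights a = sin((1−f)δ)/sin δ ≈ 0.228, b = sin(fδ)/sin δ ≈ 0.842.
p = a·p₁ + b·p₂ ≈ (0.852, -0.102, -0.513); φ = arcsin(p_z) ≈ -30.90°, λ = atan2(p_y, p_x) ≈ -6.80°.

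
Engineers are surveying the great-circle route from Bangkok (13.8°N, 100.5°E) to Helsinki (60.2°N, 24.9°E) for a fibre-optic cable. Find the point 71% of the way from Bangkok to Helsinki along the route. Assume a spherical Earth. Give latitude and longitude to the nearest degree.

≈ 53°N, 60°E

Write both endpoints as unit vectors p₁, p₂ with components (cos φ cos λ, cos φ sin λ, sin φ).
The central angle between the endpoints is δ = arccos(p₁·p₂) ≈ 1.238 rad (70.9°).
Interpolate at f = 0.71 with slerp weights a = sin((1−f)δ)/sin δ ≈ 0.372, b = sin(fδ)/sin δ ≈ 0.815.
p = a·p₁ + b·p₂ ≈ (0.301, 0.525, 0.796); φ = arcsin(p_z) ≈ 52.72°, λ = atan2(p_y, p_x) ≈ 60.15°.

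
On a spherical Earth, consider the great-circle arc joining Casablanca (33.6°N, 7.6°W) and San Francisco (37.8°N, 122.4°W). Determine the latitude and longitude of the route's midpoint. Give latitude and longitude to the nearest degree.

Convert each endpoint to a unit vector on the sphere (x = cos φ cos λ, y = cos φ sin λ, z = sin φ).
The central angle between the endpoints is δ = arccos(p₁·p₂) ≈ 1.508 rad (86.4°).
Interpolate at f = 1/2 with slerp weights a = sin((1−f)δ)/sin δ ≈ 0.686, b = sin(fδ)/sin δ ≈ 0.686.
p = a·p₁ + b·p₂ ≈ (0.276, -0.533, 0.800); φ = arcsin(p_z) ≈ 53.11°, λ = atan2(p_y, p_x) ≈ -62.64°.

≈ 53°N, 63°W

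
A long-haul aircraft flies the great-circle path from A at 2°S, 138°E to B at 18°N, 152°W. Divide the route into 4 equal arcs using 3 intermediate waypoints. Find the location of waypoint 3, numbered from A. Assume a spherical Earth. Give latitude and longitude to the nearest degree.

≈ 15°N, 170°W

From cos δ = sin φ₁ sin φ₂ + cos φ₁ cos φ₂ cos Δλ, the central angle is δ ≈ 1.251 rad (71.7°).
Interpolate at f = 3/4 with slerp weights a = sin((1−f)δ)/sin δ ≈ 0.324, b = sin(fδ)/sin δ ≈ 0.850.
p = a·p₁ + b·p₂ ≈ (-0.954, -0.163, 0.251); φ = arcsin(p_z) ≈ 14.55°, λ = atan2(p_y, p_x) ≈ -170.33°.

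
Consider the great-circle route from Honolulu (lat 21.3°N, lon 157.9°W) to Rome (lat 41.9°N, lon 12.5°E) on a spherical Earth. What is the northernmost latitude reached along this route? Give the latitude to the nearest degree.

≈ 83°N

The great circle lies in the plane with unit normal n̂ = (p₁ × p₂)/|p₁ × p₂|.
Here n̂_z ≈ +0.129; the vertex latitude is φ_max = arccos|n̂_z| ≈ 82.6°.
Check via Clairaut: cos φ_max = |cos φ₁| · sin C = cos(21.3°)·sin(8.0°) ≈ 0.129, again giving ≈ 82.6°.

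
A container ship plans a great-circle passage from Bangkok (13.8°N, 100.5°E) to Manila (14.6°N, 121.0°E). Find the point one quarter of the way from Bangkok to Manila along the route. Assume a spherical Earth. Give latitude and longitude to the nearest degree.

Write both endpoints as unit vectors p₁, p₂ with components (cos φ cos λ, cos φ sin λ, sin φ).
The central angle between the endpoints is δ = arccos(p₁·p₂) ≈ 0.347 rad (19.9°).
Interpolate at f = 1/4 with slerp weights a = sin((1−f)δ)/sin δ ≈ 0.757, b = sin(fδ)/sin δ ≈ 0.255.
p = a·p₁ + b·p₂ ≈ (-0.261, 0.934, 0.245); φ = arcsin(p_z) ≈ 14.16°, λ = atan2(p_y, p_x) ≈ 105.61°.

≈ (14°N, 106°E)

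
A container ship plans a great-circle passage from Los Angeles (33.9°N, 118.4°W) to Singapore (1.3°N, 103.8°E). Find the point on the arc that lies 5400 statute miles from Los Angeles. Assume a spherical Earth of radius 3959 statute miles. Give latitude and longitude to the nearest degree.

From cos δ = sin φ₁ sin φ₂ + cos φ₁ cos φ₂ cos Δλ, the central angle is δ ≈ 2.217 rad (127.0°). The total great-circle distance is δ·R ≈ 2.217 × 3959 ≈ 8777 mi, so the target fraction is f = 5400/8777 ≈ 0.615.
Interpolate at f ≈ 0.615 with slerp weights a = sin((1−f)δ)/sin δ ≈ 0.943, b = sin(fδ)/sin δ ≈ 1.226.
p = a·p₁ + b·p₂ ≈ (-0.665, 0.501, 0.554); φ = arcsin(p_z) ≈ 33.64°, λ = atan2(p_y, p_x) ≈ 142.98°.

≈ 34°N, 143°E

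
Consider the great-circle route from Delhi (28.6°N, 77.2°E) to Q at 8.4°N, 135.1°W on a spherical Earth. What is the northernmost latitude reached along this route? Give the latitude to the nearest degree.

≈ 52°N

The great circle lies in the plane with unit normal n̂ = (p₁ × p₂)/|p₁ × p₂|.
Here n̂_z ≈ +0.621; the vertex latitude is φ_max = arccos|n̂_z| ≈ 51.6°.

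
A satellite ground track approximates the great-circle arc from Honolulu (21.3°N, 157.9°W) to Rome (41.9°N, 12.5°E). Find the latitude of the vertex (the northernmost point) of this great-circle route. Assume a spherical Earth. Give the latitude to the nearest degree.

The great circle lies in the plane with unit normal n̂ = (p₁ × p₂)/|p₁ × p₂|.
Here n̂_z ≈ +0.129; the vertex latitude is φ_max = arccos|n̂_z| ≈ 82.6°.
Check via Clairaut: cos φ_max = |cos φ₁| · sin C = cos(21.3°)·sin(8.0°) ≈ 0.129, again giving ≈ 82.6°.

≈ 83°N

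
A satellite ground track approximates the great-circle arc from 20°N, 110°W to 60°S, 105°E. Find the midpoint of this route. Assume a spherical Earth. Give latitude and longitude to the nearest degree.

Convert each endpoint to a unit vector on the sphere (x = cos φ cos λ, y = cos φ sin λ, z = sin φ).
The central angle between the endpoints is δ = arccos(p₁·p₂) ≈ 2.320 rad (132.9°).
Interpolate at f = 1/2 with slerp weights a = sin((1−f)δ)/sin δ ≈ 1.252, b = sin(fδ)/sin δ ≈ 1.252.
p = a·p₁ + b·p₂ ≈ (-0.564, -0.501, -0.656); φ = arcsin(p_z) ≈ -41.00°, λ = atan2(p_y, p_x) ≈ -138.41°.

≈ 41°S, 138°W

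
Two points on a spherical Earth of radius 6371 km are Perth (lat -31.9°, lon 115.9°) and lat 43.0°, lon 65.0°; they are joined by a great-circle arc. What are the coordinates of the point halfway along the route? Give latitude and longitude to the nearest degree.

Convert each endpoint to a unit vector on the sphere (x = cos φ cos λ, y = cos φ sin λ, z = sin φ).
The central angle between the endpoints is δ = arccos(p₁·p₂) ≈ 1.540 rad (88.2°).
Interpolate at f = 1/2 with slerp weights a = sin((1−f)δ)/sin δ ≈ 0.696, b = sin(fδ)/sin δ ≈ 0.696.
p = a·p₁ + b·p₂ ≈ (-0.043, 0.993, 0.107); φ = arcsin(p_z) ≈ 6.14°, λ = atan2(p_y, p_x) ≈ 92.48°.

≈ lat 6°, lon 92°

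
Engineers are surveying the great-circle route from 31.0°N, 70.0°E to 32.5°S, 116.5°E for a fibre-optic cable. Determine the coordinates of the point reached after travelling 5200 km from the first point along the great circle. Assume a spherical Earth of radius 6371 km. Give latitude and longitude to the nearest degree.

Convert each endpoint to a unit vector on the sphere (x = cos φ cos λ, y = cos φ sin λ, z = sin φ).
The central angle between the endpoints is δ = arccos(p₁·p₂) ≈ 1.348 rad (77.2°). The total great-circle distance is δ·R ≈ 1.348 × 6371 ≈ 8588 km, so the target fraction is f = 5200/8588 ≈ 0.605.
Interpolate at f ≈ 0.605 with slerp weights a = sin((1−f)δ)/sin δ ≈ 0.520, b = sin(fδ)/sin δ ≈ 0.747.
p = a·p₁ + b·p₂ ≈ (-0.129, 0.983, -0.134); φ = arcsin(p_z) ≈ -7.67°, λ = atan2(p_y, p_x) ≈ 97.46°.

≈ 8°S, 97°E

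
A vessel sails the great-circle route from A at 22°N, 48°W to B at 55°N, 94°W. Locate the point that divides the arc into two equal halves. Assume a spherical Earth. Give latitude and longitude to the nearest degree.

Write both endpoints as unit vectors p₁, p₂ with components (cos φ cos λ, cos φ sin λ, sin φ).
The central angle between the endpoints is δ = arccos(p₁·p₂) ≈ 0.828 rad (47.4°).
Interpolate at f = 1/2 with slerp weights a = sin((1−f)δ)/sin δ ≈ 0.546, b = sin(fδ)/sin δ ≈ 0.546.
p = a·p₁ + b·p₂ ≈ (0.317, -0.689, 0.652); φ = arcsin(p_z) ≈ 40.69°, λ = atan2(p_y, p_x) ≈ -65.29°.

≈ 41°N, 65°W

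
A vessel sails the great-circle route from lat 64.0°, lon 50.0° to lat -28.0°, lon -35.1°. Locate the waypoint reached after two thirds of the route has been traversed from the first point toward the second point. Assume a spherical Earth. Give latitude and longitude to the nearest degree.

The haversine formula gives a central angle δ ≈ 1.970 rad (112.9°) between the endpoints.
Interpolate at f = 2/3 with slerp weights a = sin((1−f)δ)/sin δ ≈ 0.663, b = sin(fδ)/sin δ ≈ 1.050.
p = a·p₁ + b·p₂ ≈ (0.945, -0.310, 0.103); φ = arcsin(p_z) ≈ 5.90°, λ = atan2(p_y, p_x) ≈ -18.18°.

≈ lat 6°, lon -18°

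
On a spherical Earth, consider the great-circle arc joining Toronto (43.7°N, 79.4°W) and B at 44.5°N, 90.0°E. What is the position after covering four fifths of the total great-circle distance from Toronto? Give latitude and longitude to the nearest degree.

≈ 63°N, 85°E

The haversine formula gives a central angle δ ≈ 1.593 rad (91.3°) between the endpoints.
Interpolate at f = 4/5 with slerp weights a = sin((1−f)δ)/sin δ ≈ 0.313, b = sin(fδ)/sin δ ≈ 0.957.
p = a·p₁ + b·p₂ ≈ (0.042, 0.460, 0.887); φ = arcsin(p_z) ≈ 62.51°, λ = atan2(p_y, p_x) ≈ 84.82°.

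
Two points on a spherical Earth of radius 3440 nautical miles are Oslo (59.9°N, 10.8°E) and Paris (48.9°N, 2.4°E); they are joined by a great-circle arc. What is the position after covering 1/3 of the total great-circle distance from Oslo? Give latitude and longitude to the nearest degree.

Write both endpoints as unit vectors p₁, p₂ with components (cos φ cos λ, cos φ sin λ, sin φ).
The central angle between the endpoints is δ = arccos(p₁·p₂) ≈ 0.210 rad (12.0°).
Interpolate at f = 1/3 with slerp weights a = sin((1−f)δ)/sin δ ≈ 0.669, b = sin(fδ)/sin δ ≈ 0.336.
p = a·p₁ + b·p₂ ≈ (0.550, 0.072, 0.832); φ = arcsin(p_z) ≈ 56.30°, λ = atan2(p_y, p_x) ≈ 7.47°.

≈ 56°N, 7°E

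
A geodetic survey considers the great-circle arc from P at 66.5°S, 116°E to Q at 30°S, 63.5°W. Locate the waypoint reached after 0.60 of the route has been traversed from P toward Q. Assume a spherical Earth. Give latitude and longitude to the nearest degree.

≈ 63°S, 63°W

Write both endpoints as unit vectors p₁, p₂ with components (cos φ cos λ, cos φ sin λ, sin φ).
The central angle between the endpoints is δ = arccos(p₁·p₂) ≈ 1.457 rad (83.5°).
Interpolate at f = 0.60 with slerp weights a = sin((1−f)δ)/sin δ ≈ 0.554, b = sin(fδ)/sin δ ≈ 0.772.
p = a·p₁ + b·p₂ ≈ (0.202, -0.400, -0.894); φ = arcsin(p_z) ≈ -63.40°, λ = atan2(p_y, p_x) ≈ -63.25°.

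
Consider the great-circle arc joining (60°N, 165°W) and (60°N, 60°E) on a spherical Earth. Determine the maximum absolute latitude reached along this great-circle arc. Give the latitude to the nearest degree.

The great circle lies in the plane with unit normal n̂ = (p₁ × p₂)/|p₁ × p₂|.
Here n̂_z ≈ -0.216; the vertex latitude is φ_max = arccos|n̂_z| ≈ 77.5°.
Check via Clairaut: cos φ_max = |cos φ₁| · sin C = cos(60.0°)·sin(25.6°) ≈ 0.216, again giving ≈ 77.5°.

≈ 78°N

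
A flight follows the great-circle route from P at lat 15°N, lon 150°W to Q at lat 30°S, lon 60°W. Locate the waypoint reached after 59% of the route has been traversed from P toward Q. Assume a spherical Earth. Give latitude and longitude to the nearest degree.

≈ lat 15°S, lon 100°W

The haversine formula gives a central angle δ ≈ 1.701 rad (97.4°) between the endpoints.
Interpolate at f = 0.59 with slerp weights a = sin((1−f)δ)/sin δ ≈ 0.648, b = sin(fδ)/sin δ ≈ 0.850.
p = a·p₁ + b·p₂ ≈ (-0.173, -0.951, -0.258); φ = arcsin(p_z) ≈ -14.93°, λ = atan2(p_y, p_x) ≈ -100.34°.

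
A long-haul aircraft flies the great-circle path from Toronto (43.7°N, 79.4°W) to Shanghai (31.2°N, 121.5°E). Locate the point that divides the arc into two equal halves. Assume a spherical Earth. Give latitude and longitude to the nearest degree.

≈ (75°N, 177°E)

The haversine formula gives a central angle δ ≈ 1.792 rad (102.7°) between the endpoints.
Interpolate at f = 1/2 with slerp weights a = sin((1−f)δ)/sin δ ≈ 0.801, b = sin(fδ)/sin δ ≈ 0.801.
p = a·p₁ + b·p₂ ≈ (-0.251, 0.015, 0.968); φ = arcsin(p_z) ≈ 75.42°, λ = atan2(p_y, p_x) ≈ 176.59°.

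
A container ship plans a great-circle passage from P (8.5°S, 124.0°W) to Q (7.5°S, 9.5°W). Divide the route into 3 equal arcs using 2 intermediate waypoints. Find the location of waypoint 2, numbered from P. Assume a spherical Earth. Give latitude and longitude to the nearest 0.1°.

≈ (13.6°S, 47.3°W)

Convert each endpoint to a unit vector on the sphere (x = cos φ cos λ, y = cos φ sin λ, z = sin φ).
The central angle between the endpoints is δ = arccos(p₁·p₂) ≈ 1.969 rad (112.8°).
Interpolate at f = 2/3 with slerp weights a = sin((1−f)δ)/sin δ ≈ 0.662, b = sin(fδ)/sin δ ≈ 1.049.
p = a·p₁ + b·p₂ ≈ (0.659, -0.714, -0.235); φ = arcsin(p_z) ≈ -13.57°, λ = atan2(p_y, p_x) ≈ -47.28°.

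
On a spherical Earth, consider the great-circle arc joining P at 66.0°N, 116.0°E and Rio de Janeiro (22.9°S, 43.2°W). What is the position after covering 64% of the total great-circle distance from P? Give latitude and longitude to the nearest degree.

The haversine formula gives a central angle δ ≈ 2.354 rad (134.9°) between the endpoints.
Interpolate at f = 0.64 with slerp weights a = sin((1−f)δ)/sin δ ≈ 1.058, b = sin(fδ)/sin δ ≈ 1.409.
p = a·p₁ + b·p₂ ≈ (0.757, -0.501, 0.419); φ = arcsin(p_z) ≈ 24.74°, λ = atan2(p_y, p_x) ≈ -33.51°.

≈ 25°N, 34°W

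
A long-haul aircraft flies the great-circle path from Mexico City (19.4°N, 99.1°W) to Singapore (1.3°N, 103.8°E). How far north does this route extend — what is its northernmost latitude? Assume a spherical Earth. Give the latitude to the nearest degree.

The great circle lies in the plane with unit normal n̂ = (p₁ × p₂)/|p₁ × p₂|.
Here n̂_z ≈ -0.722; the vertex latitude is φ_max = arccos|n̂_z| ≈ 43.8°.

≈ 44°N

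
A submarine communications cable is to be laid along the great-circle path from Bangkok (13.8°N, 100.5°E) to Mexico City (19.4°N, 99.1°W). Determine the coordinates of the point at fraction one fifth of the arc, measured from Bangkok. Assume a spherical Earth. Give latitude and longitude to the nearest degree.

Convert each endpoint to a unit vector on the sphere (x = cos φ cos λ, y = cos φ sin λ, z = sin φ).
The central angle between the endpoints is δ = arccos(p₁·p₂) ≈ 2.471 rad (141.6°).
Interpolate at f = 1/5 with slerp weights a = sin((1−f)δ)/sin δ ≈ 1.479, b = sin(fδ)/sin δ ≈ 0.764.
p = a·p₁ + b·p₂ ≈ (-0.376, 0.701, 0.606); φ = arcsin(p_z) ≈ 37.33°, λ = atan2(p_y, p_x) ≈ 118.19°.

≈ (37°N, 118°E)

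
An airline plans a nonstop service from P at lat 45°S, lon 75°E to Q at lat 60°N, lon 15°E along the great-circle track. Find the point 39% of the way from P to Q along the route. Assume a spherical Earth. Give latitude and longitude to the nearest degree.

≈ lat 3°S, lon 55°E

Write both endpoints as unit vectors p₁, p₂ with components (cos φ cos λ, cos φ sin λ, sin φ).
The central angle between the endpoints is δ = arccos(p₁·p₂) ≈ 2.021 rad (115.8°).
Interpolate at f = 0.39 with slerp weights a = sin((1−f)δ)/sin δ ≈ 1.048, b = sin(fδ)/sin δ ≈ 0.788.
p = a·p₁ + b·p₂ ≈ (0.572, 0.818, -0.059); φ = arcsin(p_z) ≈ -3.37°, λ = atan2(p_y, p_x) ≈ 55.02°.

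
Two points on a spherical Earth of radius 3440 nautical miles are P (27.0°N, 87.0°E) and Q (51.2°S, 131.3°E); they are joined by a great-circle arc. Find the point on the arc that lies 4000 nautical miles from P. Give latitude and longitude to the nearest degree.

≈ (34°S, 116°E)

Write both endpoints as unit vectors p₁, p₂ with components (cos φ cos λ, cos φ sin λ, sin φ).
The central angle between the endpoints is δ = arccos(p₁·p₂) ≈ 1.525 rad (87.4°). The total great-circle distance is δ·R ≈ 1.525 × 3440 ≈ 5246 nmi, so the target fraction is f = 4000/5246 ≈ 0.762.
Interpolate at f ≈ 0.762 with slerp weights a = sin((1−f)δ)/sin δ ≈ 0.355, b = sin(fδ)/sin δ ≈ 0.919.
p = a·p₁ + b·p₂ ≈ (-0.363, 0.748, -0.555); φ = arcsin(p_z) ≈ -33.72°, λ = atan2(p_y, p_x) ≈ 115.91°.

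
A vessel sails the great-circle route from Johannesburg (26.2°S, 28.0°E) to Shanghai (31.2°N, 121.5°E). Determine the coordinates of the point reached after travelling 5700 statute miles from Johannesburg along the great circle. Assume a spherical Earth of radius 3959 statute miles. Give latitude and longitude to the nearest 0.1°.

≈ (20.6°N, 98.1°E)

Convert each endpoint to a unit vector on the sphere (x = cos φ cos λ, y = cos φ sin λ, z = sin φ).
The central angle between the endpoints is δ = arccos(p₁·p₂) ≈ 1.850 rad (106.0°). The total great-circle distance is δ·R ≈ 1.850 × 3959 ≈ 7324 mi, so the target fraction is f = 5700/7324 ≈ 0.778.
Interpolate at f ≈ 0.778 with slerp weights a = sin((1−f)δ)/sin δ ≈ 0.415, b = sin(fδ)/sin δ ≈ 1.031.
p = a·p₁ + b·p₂ ≈ (-0.132, 0.927, 0.351); φ = arcsin(p_z) ≈ 20.55°, λ = atan2(p_y, p_x) ≈ 98.12°.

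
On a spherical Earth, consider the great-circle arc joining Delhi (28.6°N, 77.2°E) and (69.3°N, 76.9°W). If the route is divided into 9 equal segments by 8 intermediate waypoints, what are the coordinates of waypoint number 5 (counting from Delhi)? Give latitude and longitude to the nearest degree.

From cos δ = sin φ₁ sin φ₂ + cos φ₁ cos φ₂ cos Δλ, the central angle is δ ≈ 1.401 rad (80.3°).
Interpolate at f = 5/9 with slerp weights a = sin((1−f)δ)/sin δ ≈ 0.592, b = sin(fδ)/sin δ ≈ 0.712.
p = a·p₁ + b·p₂ ≈ (0.172, 0.261, 0.950); φ = arcsin(p_z) ≈ 71.76°, λ = atan2(p_y, p_x) ≈ 56.63°.

≈ (72°N, 57°E)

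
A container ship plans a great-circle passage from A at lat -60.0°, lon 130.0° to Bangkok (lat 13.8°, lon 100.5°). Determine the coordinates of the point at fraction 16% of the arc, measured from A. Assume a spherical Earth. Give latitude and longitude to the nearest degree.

Write both endpoints as unit vectors p₁, p₂ with components (cos φ cos λ, cos φ sin λ, sin φ).
The central angle between the endpoints is δ = arccos(p₁·p₂) ≈ 1.353 rad (77.5°).
Interpolate at f = 0.16 with slerp weights a = sin((1−f)δ)/sin δ ≈ 0.929, b = sin(fδ)/sin δ ≈ 0.220.
p = a·p₁ + b·p₂ ≈ (-0.338, 0.566, -0.752); φ = arcsin(p_z) ≈ -48.78°, λ = atan2(p_y, p_x) ≈ 120.81°.

≈ lat -49°, lon 121°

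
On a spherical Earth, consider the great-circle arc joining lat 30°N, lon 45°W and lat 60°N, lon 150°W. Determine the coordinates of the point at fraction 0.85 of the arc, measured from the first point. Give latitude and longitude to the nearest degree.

Write both endpoints as unit vectors p₁, p₂ with components (cos φ cos λ, cos φ sin λ, sin φ).
The central angle between the endpoints is δ = arccos(p₁·p₂) ≈ 1.244 rad (71.3°).
Interpolate at f = 0.85 with slerp weights a = sin((1−f)δ)/sin δ ≈ 0.196, b = sin(fδ)/sin δ ≈ 0.920.
p = a·p₁ + b·p₂ ≈ (-0.278, -0.350, 0.894); φ = arcsin(p_z) ≈ 63.44°, λ = atan2(p_y, p_x) ≈ -128.50°.

≈ lat 63°N, lon 128°W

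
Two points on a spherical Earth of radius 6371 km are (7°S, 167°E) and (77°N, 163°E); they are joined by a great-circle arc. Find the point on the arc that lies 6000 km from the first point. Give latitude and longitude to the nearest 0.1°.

The haversine formula gives a central angle δ ≈ 1.467 rad (84.0°) between the endpoints. The total great-circle distance is δ·R ≈ 1.467 × 6371 ≈ 9344 km, so the target fraction is f = 6000/9344 ≈ 0.642.
Interpolate at f ≈ 0.642 with slerp weights a = sin((1−f)δ)/sin δ ≈ 0.504, b = sin(fδ)/sin δ ≈ 0.813.
p = a·p₁ + b·p₂ ≈ (-0.662, 0.166, 0.731); φ = arcsin(p_z) ≈ 46.95°, λ = atan2(p_y, p_x) ≈ 165.93°.

≈ (47.0°N, 165.9°E)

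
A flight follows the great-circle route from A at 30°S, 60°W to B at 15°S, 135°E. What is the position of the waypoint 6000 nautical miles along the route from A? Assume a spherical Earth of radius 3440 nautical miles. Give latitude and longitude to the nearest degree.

Convert each endpoint to a unit vector on the sphere (x = cos φ cos λ, y = cos φ sin λ, z = sin φ).
The central angle between the endpoints is δ = arccos(p₁·p₂) ≈ 2.317 rad (132.7°). The total great-circle distance is δ·R ≈ 2.317 × 3440 ≈ 7969 nmi, so the target fraction is f = 6000/7969 ≈ 0.753.
Interpolate at f ≈ 0.753 with slerp weights a = sin((1−f)δ)/sin δ ≈ 0.738, b = sin(fδ)/sin δ ≈ 1.341.
p = a·p₁ + b·p₂ ≈ (-0.597, 0.363, -0.716); φ = arcsin(p_z) ≈ -45.71°, λ = atan2(p_y, p_x) ≈ 148.69°.

≈ 46°S, 149°E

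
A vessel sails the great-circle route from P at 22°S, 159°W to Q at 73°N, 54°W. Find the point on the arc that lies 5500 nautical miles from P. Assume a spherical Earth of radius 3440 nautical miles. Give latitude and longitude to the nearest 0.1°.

Write both endpoints as unit vectors p₁, p₂ with components (cos φ cos λ, cos φ sin λ, sin φ).
The central angle between the endpoints is δ = arccos(p₁·p₂) ≈ 2.014 rad (115.4°). The total great-circle distance is δ·R ≈ 2.014 × 3440 ≈ 6926 nmi, so the target fraction is f = 5500/6926 ≈ 0.794.
Interpolate at f ≈ 0.794 with slerp weights a = sin((1−f)δ)/sin δ ≈ 0.446, b = sin(fδ)/sin δ ≈ 1.106.
p = a·p₁ + b·p₂ ≈ (-0.196, -0.410, 0.891); φ = arcsin(p_z) ≈ 62.99°, λ = atan2(p_y, p_x) ≈ -115.54°.

≈ 63.0°N, 115.5°W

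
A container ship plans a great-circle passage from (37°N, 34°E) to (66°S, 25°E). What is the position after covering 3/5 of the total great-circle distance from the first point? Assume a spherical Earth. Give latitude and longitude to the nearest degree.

Convert each endpoint to a unit vector on the sphere (x = cos φ cos λ, y = cos φ sin λ, z = sin φ).
The central angle between the endpoints is δ = arccos(p₁·p₂) ≈ 1.802 rad (103.2°).
Interpolate at f = 3/5 with slerp weights a = sin((1−f)δ)/sin δ ≈ 0.678, b = sin(fδ)/sin δ ≈ 0.907.
p = a·p₁ + b·p₂ ≈ (0.783, 0.459, -0.420); φ = arcsin(p_z) ≈ -24.85°, λ = atan2(p_y, p_x) ≈ 30.36°.

≈ (25°S, 30°E)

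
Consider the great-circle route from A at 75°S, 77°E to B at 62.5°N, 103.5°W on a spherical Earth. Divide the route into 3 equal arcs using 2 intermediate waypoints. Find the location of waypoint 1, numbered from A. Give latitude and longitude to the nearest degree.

Write both endpoints as unit vectors p₁, p₂ with components (cos φ cos λ, cos φ sin λ, sin φ).
The central angle between the endpoints is δ = arccos(p₁·p₂) ≈ 2.923 rad (167.5°).
Interpolate at f = 1/3 with slerp weights a = sin((1−f)δ)/sin δ ≈ 4.293, b = sin(fδ)/sin δ ≈ 3.822.
p = a·p₁ + b·p₂ ≈ (-0.162, -0.633, -0.757); φ = arcsin(p_z) ≈ -49.16°, λ = atan2(p_y, p_x) ≈ -104.35°.

≈ 49°S, 104°W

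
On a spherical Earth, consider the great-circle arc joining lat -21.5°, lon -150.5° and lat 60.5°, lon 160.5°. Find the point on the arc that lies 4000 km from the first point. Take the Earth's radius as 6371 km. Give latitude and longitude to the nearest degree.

Convert each endpoint to a unit vector on the sphere (x = cos φ cos λ, y = cos φ sin λ, z = sin φ).
The central angle between the endpoints is δ = arccos(p₁·p₂) ≈ 1.589 rad (91.1°). The total great-circle distance is δ·R ≈ 1.589 × 6371 ≈ 10125 km, so the target fraction is f = 4000/10125 ≈ 0.395.
Interpolate at f ≈ 0.395 with slerp weights a = sin((1−f)δ)/sin δ ≈ 0.820, b = sin(fδ)/sin δ ≈ 0.588.
p = a·p₁ + b·p₂ ≈ (-0.937, -0.279, 0.211); φ = arcsin(p_z) ≈ 12.17°, λ = atan2(p_y, p_x) ≈ -163.41°.

≈ lat 12°, lon -163°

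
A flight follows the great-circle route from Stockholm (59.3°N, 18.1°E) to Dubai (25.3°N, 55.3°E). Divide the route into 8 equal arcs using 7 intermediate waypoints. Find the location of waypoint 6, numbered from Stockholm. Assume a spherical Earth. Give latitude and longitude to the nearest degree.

Write both endpoints as unit vectors p₁, p₂ with components (cos φ cos λ, cos φ sin λ, sin φ).
The central angle between the endpoints is δ = arccos(p₁·p₂) ≈ 0.745 rad (42.7°).
Interpolate at f = 6/8 with slerp weights a = sin((1−f)δ)/sin δ ≈ 0.273, b = sin(fδ)/sin δ ≈ 0.782.
p = a·p₁ + b·p₂ ≈ (0.535, 0.625, 0.569); φ = arcsin(p_z) ≈ 34.68°, λ = atan2(p_y, p_x) ≈ 49.42°.

≈ 35°N, 49°E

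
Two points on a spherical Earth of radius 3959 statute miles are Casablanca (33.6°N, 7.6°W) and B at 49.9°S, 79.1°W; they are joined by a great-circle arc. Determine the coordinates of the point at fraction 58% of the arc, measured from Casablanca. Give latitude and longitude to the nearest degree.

≈ 17°S, 43°W

Write both endpoints as unit vectors p₁, p₂ with components (cos φ cos λ, cos φ sin λ, sin φ).
The central angle between the endpoints is δ = arccos(p₁·p₂) ≈ 1.827 rad (104.7°).
Interpolate at f = 0.58 with slerp weights a = sin((1−f)δ)/sin δ ≈ 0.717, b = sin(fδ)/sin δ ≈ 0.901.
p = a·p₁ + b·p₂ ≈ (0.702, -0.649, -0.292); φ = arcsin(p_z) ≈ -17.01°, λ = atan2(p_y, p_x) ≈ -42.76°.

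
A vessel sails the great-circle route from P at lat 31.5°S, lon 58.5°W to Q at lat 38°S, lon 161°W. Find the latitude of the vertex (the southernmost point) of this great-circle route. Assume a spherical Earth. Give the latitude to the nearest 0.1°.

The great circle lies in the plane with unit normal n̂ = (p₁ × p₂)/|p₁ × p₂|.
Here n̂_z ≈ -0.666; the vertex latitude is φ_max = arccos|n̂_z| ≈ 48.2°.
Check via Clairaut: cos φ_max = |cos φ₁| · sin C = cos(31.5°)·sin(128.6°) ≈ 0.666, again giving ≈ 48.2°.

≈ 48.2°S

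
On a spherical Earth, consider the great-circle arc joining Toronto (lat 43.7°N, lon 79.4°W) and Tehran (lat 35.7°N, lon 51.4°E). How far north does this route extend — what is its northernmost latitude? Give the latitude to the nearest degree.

The great circle lies in the plane with unit normal n̂ = (p₁ × p₂)/|p₁ × p₂|.
Here n̂_z ≈ +0.445; the vertex latitude is φ_max = arccos|n̂_z| ≈ 63.6°.
Check via Clairaut: cos φ_max = |cos φ₁| · sin C = cos(43.7°)·sin(37.9°) ≈ 0.445, again giving ≈ 63.6°.

≈ 64°N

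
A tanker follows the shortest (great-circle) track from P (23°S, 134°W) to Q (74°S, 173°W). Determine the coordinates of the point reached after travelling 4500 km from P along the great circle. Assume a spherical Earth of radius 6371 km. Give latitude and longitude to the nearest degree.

≈ (62°S, 151°W)

Write both endpoints as unit vectors p₁, p₂ with components (cos φ cos λ, cos φ sin λ, sin φ).
The central angle between the endpoints is δ = arccos(p₁·p₂) ≈ 0.961 rad (55.1°). The total great-circle distance is δ·R ≈ 0.961 × 6371 ≈ 6122 km, so the target fraction is f = 4500/6122 ≈ 0.735.
Interpolate at f ≈ 0.735 with slerp weights a = sin((1−f)δ)/sin δ ≈ 0.307, b = sin(fδ)/sin δ ≈ 0.792.
p = a·p₁ + b·p₂ ≈ (-0.413, -0.230, -0.881); φ = arcsin(p_z) ≈ -61.78°, λ = atan2(p_y, p_x) ≈ -150.89°.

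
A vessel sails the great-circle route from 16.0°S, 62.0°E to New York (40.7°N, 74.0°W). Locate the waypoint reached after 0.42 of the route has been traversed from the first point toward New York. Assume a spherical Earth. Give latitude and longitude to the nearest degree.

≈ 23°N, 20°E

Convert each endpoint to a unit vector on the sphere (x = cos φ cos λ, y = cos φ sin λ, z = sin φ).
The central angle between the endpoints is δ = arccos(p₁·p₂) ≈ 2.352 rad (134.7°).
Interpolate at f = 0.42 with slerp weights a = sin((1−f)δ)/sin δ ≈ 1.378, b = sin(fδ)/sin δ ≈ 1.175.
p = a·p₁ + b·p₂ ≈ (0.867, 0.313, 0.387); φ = arcsin(p_z) ≈ 22.75°, λ = atan2(p_y, p_x) ≈ 19.84°.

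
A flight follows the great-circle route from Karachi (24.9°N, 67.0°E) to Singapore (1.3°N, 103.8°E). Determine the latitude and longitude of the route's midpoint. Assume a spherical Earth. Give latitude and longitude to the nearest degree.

Write both endpoints as unit vectors p₁, p₂ with components (cos φ cos λ, cos φ sin λ, sin φ).
The central angle between the endpoints is δ = arccos(p₁·p₂) ≈ 0.744 rad (42.6°).
Interpolate at f = 1/2 with slerp weights a = sin((1−f)δ)/sin δ ≈ 0.537, b = sin(fδ)/sin δ ≈ 0.537.
p = a·p₁ + b·p₂ ≈ (0.062, 0.969, 0.238); φ = arcsin(p_z) ≈ 13.78°, λ = atan2(p_y, p_x) ≈ 86.33°.

≈ 14°N, 86°E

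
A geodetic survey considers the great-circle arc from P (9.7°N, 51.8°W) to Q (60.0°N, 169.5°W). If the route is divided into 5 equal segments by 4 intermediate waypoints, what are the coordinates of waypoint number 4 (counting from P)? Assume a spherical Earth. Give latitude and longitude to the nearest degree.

The haversine formula gives a central angle δ ≈ 1.654 rad (94.8°) between the endpoints.
Interpolate at f = 4/5 with slerp weights a = sin((1−f)δ)/sin δ ≈ 0.326, b = sin(fδ)/sin δ ≈ 0.973.
p = a·p₁ + b·p₂ ≈ (-0.280, -0.341, 0.897); φ = arcsin(p_z) ≈ 63.83°, λ = atan2(p_y, p_x) ≈ -129.34°.

≈ (64°N, 129°W)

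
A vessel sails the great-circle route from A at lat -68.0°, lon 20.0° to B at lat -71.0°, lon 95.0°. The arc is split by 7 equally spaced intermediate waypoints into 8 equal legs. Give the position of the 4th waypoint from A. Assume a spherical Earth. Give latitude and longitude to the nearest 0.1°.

The haversine formula gives a central angle δ ≈ 0.432 rad (24.7°) between the endpoints.
Interpolate at f = 4/8 with slerp weights a = sin((1−f)δ)/sin δ ≈ 0.512, b = sin(fδ)/sin δ ≈ 0.512.
p = a·p₁ + b·p₂ ≈ (0.166, 0.232, -0.959); φ = arcsin(p_z) ≈ -73.46°, λ = atan2(p_y, p_x) ≈ 54.42°.

≈ lat -73.5°, lon 54.4°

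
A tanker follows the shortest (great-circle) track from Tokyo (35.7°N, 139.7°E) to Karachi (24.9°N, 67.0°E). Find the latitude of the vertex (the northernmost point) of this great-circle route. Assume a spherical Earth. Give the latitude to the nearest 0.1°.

The great circle lies in the plane with unit normal n̂ = (p₁ × p₂)/|p₁ × p₂|.
Here n̂_z ≈ -0.794; the vertex latitude is φ_max = arccos|n̂_z| ≈ 37.4°.

≈ 37.4°N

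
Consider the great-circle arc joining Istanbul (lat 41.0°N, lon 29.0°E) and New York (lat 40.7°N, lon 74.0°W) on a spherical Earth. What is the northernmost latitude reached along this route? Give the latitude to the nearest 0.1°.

≈ 54.2°N

The great circle lies in the plane with unit normal n̂ = (p₁ × p₂)/|p₁ × p₂|.
Here n̂_z ≈ -0.584; the vertex latitude is φ_max = arccos|n̂_z| ≈ 54.2°.
Check via Clairaut: cos φ_max = |cos φ₁| · sin C = cos(41.0°)·sin(50.7°) ≈ 0.584, again giving ≈ 54.2°.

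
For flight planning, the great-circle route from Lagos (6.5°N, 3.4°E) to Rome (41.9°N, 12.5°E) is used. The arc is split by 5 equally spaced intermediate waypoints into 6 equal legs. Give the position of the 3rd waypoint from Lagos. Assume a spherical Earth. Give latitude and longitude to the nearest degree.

≈ 24°N, 7°E

Convert each endpoint to a unit vector on the sphere (x = cos φ cos λ, y = cos φ sin λ, z = sin φ).
The central angle between the endpoints is δ = arccos(p₁·p₂) ≈ 0.634 rad (36.3°).
Interpolate at f = 3/6 with slerp weights a = sin((1−f)δ)/sin δ ≈ 0.526, b = sin(fδ)/sin δ ≈ 0.526.
p = a·p₁ + b·p₂ ≈ (0.904, 0.116, 0.411); φ = arcsin(p_z) ≈ 24.27°, λ = atan2(p_y, p_x) ≈ 7.30°.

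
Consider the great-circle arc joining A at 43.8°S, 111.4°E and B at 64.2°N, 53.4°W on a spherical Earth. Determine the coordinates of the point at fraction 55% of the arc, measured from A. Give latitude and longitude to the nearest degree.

From cos δ = sin φ₁ sin φ₂ + cos φ₁ cos φ₂ cos Δλ, the central angle is δ ≈ 2.755 rad (157.9°).
Interpolate at f = 0.55 with slerp weights a = sin((1−f)δ)/sin δ ≈ 2.510, b = sin(fδ)/sin δ ≈ 2.650.
p = a·p₁ + b·p₂ ≈ (0.027, 0.761, 0.648); φ = arcsin(p_z) ≈ 40.43°, λ = atan2(p_y, p_x) ≈ 88.00°.

≈ 40°N, 88°E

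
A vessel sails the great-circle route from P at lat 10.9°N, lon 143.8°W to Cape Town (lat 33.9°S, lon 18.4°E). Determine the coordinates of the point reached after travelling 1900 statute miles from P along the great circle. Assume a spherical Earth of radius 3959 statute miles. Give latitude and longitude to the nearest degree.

From cos δ = sin φ₁ sin φ₂ + cos φ₁ cos φ₂ cos Δλ, the central angle is δ ≈ 2.650 rad (151.8°). The total great-circle distance is δ·R ≈ 2.650 × 3959 ≈ 10491 mi, so the target fraction is f = 1900/10491 ≈ 0.181.
Interpolate at f ≈ 0.181 with slerp weights a = sin((1−f)δ)/sin δ ≈ 1.749, b = sin(fδ)/sin δ ≈ 0.978.
p = a·p₁ + b·p₂ ≈ (-0.616, -0.758, -0.215); φ = arcsin(p_z) ≈ -12.39°, λ = atan2(p_y, p_x) ≈ -129.09°.

≈ lat 12°S, lon 129°W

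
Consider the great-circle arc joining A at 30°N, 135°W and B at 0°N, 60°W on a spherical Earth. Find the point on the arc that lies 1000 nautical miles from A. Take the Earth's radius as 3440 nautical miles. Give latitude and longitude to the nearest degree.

From cos δ = sin φ₁ sin φ₂ + cos φ₁ cos φ₂ cos Δλ, the central angle is δ ≈ 1.345 rad (77.0°). The total great-circle distance is δ·R ≈ 1.345 × 3440 ≈ 4626 nmi, so the target fraction is f = 1000/4626 ≈ 0.216.
Interpolate at f ≈ 0.216 with slerp weights a = sin((1−f)δ)/sin δ ≈ 0.892, b = sin(fδ)/sin δ ≈ 0.294.
p = a·p₁ + b·p₂ ≈ (-0.399, -0.801, 0.446); φ = arcsin(p_z) ≈ 26.49°, λ = atan2(p_y, p_x) ≈ -116.49°.

≈ 26°N, 116°W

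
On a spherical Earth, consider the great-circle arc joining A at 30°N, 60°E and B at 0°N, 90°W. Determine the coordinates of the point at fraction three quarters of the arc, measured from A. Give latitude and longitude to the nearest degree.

From cos δ = sin φ₁ sin φ₂ + cos φ₁ cos φ₂ cos Δλ, the central angle is δ ≈ 2.419 rad (138.6°).
Interpolate at f = 3/4 with slerp weights a = sin((1−f)δ)/sin δ ≈ 0.860, b = sin(fδ)/sin δ ≈ 1.467.
p = a·p₁ + b·p₂ ≈ (0.372, -0.823, 0.430); φ = arcsin(p_z) ≈ 25.45°, λ = atan2(p_y, p_x) ≈ -65.66°.

≈ 25°N, 66°W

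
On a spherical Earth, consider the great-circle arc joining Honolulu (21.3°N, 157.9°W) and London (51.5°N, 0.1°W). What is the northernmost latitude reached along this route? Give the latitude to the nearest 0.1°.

≈ 76.9°N

The great circle lies in the plane with unit normal n̂ = (p₁ × p₂)/|p₁ × p₂|.
Here n̂_z ≈ +0.226; the vertex latitude is φ_max = arccos|n̂_z| ≈ 76.9°.
Check via Clairaut: cos φ_max = |cos φ₁| · sin C = cos(21.3°)·sin(14.1°) ≈ 0.226, again giving ≈ 76.9°.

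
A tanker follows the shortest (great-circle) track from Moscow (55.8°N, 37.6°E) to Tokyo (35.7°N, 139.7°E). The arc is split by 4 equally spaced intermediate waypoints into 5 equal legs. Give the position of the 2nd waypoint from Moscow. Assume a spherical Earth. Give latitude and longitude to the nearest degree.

≈ (60°N, 89°E)

From cos δ = sin φ₁ sin φ₂ + cos φ₁ cos φ₂ cos Δλ, the central angle is δ ≈ 1.173 rad (67.2°).
Interpolate at f = 2/5 with slerp weights a = sin((1−f)δ)/sin δ ≈ 0.702, b = sin(fδ)/sin δ ≈ 0.491.
p = a·p₁ + b·p₂ ≈ (0.009, 0.498, 0.867); φ = arcsin(p_z) ≈ 60.10°, λ = atan2(p_y, p_x) ≈ 88.99°.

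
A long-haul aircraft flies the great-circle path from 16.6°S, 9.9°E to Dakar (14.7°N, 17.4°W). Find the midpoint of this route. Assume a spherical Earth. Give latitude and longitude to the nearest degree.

≈ 1°S, 4°W

Write both endpoints as unit vectors p₁, p₂ with components (cos φ cos λ, cos φ sin λ, sin φ).
The central angle between the endpoints is δ = arccos(p₁·p₂) ≈ 0.721 rad (41.3°).
Interpolate at f = 1/2 with slerp weights a = sin((1−f)δ)/sin δ ≈ 0.534, b = sin(fδ)/sin δ ≈ 0.534.
p = a·p₁ + b·p₂ ≈ (0.998, -0.067, -0.017); φ = arcsin(p_z) ≈ -0.98°, λ = atan2(p_y, p_x) ≈ -3.81°.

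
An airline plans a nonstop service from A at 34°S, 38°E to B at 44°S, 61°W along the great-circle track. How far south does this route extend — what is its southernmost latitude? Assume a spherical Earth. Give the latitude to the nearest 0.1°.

≈ 51.9°S

The great circle lies in the plane with unit normal n̂ = (p₁ × p₂)/|p₁ × p₂|.
Here n̂_z ≈ -0.616; the vertex latitude is φ_max = arccos|n̂_z| ≈ 51.9°.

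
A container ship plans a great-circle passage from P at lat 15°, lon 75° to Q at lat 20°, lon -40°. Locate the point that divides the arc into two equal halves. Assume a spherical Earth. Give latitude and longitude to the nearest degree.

From cos δ = sin φ₁ sin φ₂ + cos φ₁ cos φ₂ cos Δλ, the central angle is δ ≈ 1.870 rad (107.2°).
Interpolate at f = 1/2 with slerp weights a = sin((1−f)δ)/sin δ ≈ 0.842, b = sin(fδ)/sin δ ≈ 0.842.
p = a·p₁ + b·p₂ ≈ (0.817, 0.277, 0.506); φ = arcsin(p_z) ≈ 30.40°, λ = atan2(p_y, p_x) ≈ 18.74°.

≈ lat 30°, lon 19°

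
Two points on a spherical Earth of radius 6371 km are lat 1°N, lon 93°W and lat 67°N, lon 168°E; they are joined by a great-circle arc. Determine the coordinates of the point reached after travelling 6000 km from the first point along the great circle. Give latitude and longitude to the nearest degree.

Convert each endpoint to a unit vector on the sphere (x = cos φ cos λ, y = cos φ sin λ, z = sin φ).
The central angle between the endpoints is δ = arccos(p₁·p₂) ≈ 1.616 rad (92.6°). The total great-circle distance is δ·R ≈ 1.616 × 6371 ≈ 10295 km, so the target fraction is f = 6000/10295 ≈ 0.583.
Interpolate at f ≈ 0.583 with slerp weights a = sin((1−f)δ)/sin δ ≈ 0.625, b = sin(fδ)/sin δ ≈ 0.809.
p = a·p₁ + b·p₂ ≈ (-0.342, -0.558, 0.756); φ = arcsin(p_z) ≈ 49.11°, λ = atan2(p_y, p_x) ≈ -121.50°.

≈ lat 49°N, lon 122°W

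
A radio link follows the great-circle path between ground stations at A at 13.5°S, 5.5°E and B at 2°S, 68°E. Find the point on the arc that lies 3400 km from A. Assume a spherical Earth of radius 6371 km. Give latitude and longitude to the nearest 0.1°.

≈ 9.2°S, 36.4°E

Convert each endpoint to a unit vector on the sphere (x = cos φ cos λ, y = cos φ sin λ, z = sin φ).
The central angle between the endpoints is δ = arccos(p₁·p₂) ≈ 1.096 rad (62.8°). The total great-circle distance is δ·R ≈ 1.096 × 6371 ≈ 6985 km, so the target fraction is f = 3400/6985 ≈ 0.487.
Interpolate at f ≈ 0.487 with slerp weights a = sin((1−f)δ)/sin δ ≈ 0.600, b = sin(fδ)/sin δ ≈ 0.572.
p = a·p₁ + b·p₂ ≈ (0.795, 0.586, -0.160); φ = arcsin(p_z) ≈ -9.20°, λ = atan2(p_y, p_x) ≈ 36.40°.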